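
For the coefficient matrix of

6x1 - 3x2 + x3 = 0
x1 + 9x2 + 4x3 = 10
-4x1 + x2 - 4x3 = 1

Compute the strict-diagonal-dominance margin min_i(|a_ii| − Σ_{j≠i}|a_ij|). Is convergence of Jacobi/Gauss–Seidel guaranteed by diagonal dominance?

row 1: |6| − (3+1) = 2
row 2: |9| − (1+4) = 4
row 3: |-4| − (4+1) = -1
minimum over rows = -1 → not strictly diagonally dominant

-1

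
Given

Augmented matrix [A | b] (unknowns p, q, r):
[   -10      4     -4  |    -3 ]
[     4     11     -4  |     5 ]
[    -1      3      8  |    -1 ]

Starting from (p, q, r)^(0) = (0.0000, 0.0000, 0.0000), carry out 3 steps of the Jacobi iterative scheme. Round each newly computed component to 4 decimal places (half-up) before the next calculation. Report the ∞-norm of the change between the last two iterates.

Iteration 1:
  p = (-3 - (4)·0.0000 - (-4)·0.0000) / (-10) = 0.3000
  q = (5 - (4)·0.0000 - (-4)·0.0000) / (11) = 0.4545
  r = (-1 - (-1)·0.0000 - (3)·0.0000) / (8) = -0.1250
Iteration 2:
  p = (-3 - (4)·0.4545 - (-4)·-0.1250) / (-10) = 0.5318
  q = (5 - (4)·0.3000 - (-4)·-0.1250) / (11) = 0.3000
  r = (-1 - (-1)·0.3000 - (3)·0.4545) / (8) = -0.2579
Iteration 3:
  p = (-3 - (4)·0.3000 - (-4)·-0.2579) / (-10) = 0.5232
  q = (5 - (4)·0.5318 - (-4)·-0.2579) / (11) = 0.1674
  r = (-1 - (-1)·0.5318 - (3)·0.3000) / (8) = -0.1710
Change: (-0.0086, -0.1326, 0.0869) → max |·| = 0.1326

0.1326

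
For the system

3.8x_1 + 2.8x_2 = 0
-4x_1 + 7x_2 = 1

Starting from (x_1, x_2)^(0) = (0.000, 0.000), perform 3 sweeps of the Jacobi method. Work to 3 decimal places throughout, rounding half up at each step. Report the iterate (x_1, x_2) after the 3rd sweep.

(-0.105, 0.083)

Iteration 1:
  x_1 = (0 - (2.8)·0.000) / (3.8) = 0.000
  x_2 = (1 - (-4)·0.000) / (7) = 0.143
Iteration 2:
  x_1 = (0 - (2.8)·0.143) / (3.8) = -0.105
  x_2 = (1 - (-4)·0.000) / (7) = 0.143
Iteration 3:
  x_1 = (0 - (2.8)·0.143) / (3.8) = -0.105
  x_2 = (1 - (-4)·-0.105) / (7) = 0.083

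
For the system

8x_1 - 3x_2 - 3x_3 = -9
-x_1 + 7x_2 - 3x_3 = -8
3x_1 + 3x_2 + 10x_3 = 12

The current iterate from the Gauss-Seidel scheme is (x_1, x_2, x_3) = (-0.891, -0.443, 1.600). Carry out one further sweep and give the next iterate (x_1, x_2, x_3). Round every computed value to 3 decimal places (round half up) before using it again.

One sweep:
  x_1 = (-9 - (-3)·-0.443 - (-3)·1.600) / (8) = -0.691
  x_2 = (-8 - (-1)·-0.691 - (-3)·1.600) / (7) = -0.556
  x_3 = (12 - (3)·-0.691 - (3)·-0.556) / (10) = 1.574

(-0.691, -0.556, 1.574)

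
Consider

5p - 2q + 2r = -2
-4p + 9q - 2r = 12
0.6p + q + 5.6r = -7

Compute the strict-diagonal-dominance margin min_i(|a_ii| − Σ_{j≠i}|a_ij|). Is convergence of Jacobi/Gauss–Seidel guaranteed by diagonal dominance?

1

row 1: |5| − (2+2) = 1
row 2: |9| − (4+2) = 3
row 3: |5.6| − (0.6+1) = 4
minimum over rows = 1 → strictly diagonally dominant (convergence guaranteed)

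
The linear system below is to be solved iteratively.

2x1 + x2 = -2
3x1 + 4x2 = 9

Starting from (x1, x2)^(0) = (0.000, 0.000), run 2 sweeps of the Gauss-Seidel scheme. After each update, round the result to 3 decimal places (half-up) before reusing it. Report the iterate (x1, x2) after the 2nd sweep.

(-2.500, 4.125)

Iteration 1:
  x1 = (-2 - (1)·0.000) / (2) = -1.000
  x2 = (9 - (3)·-1.000) / (4) = 3.000
Iteration 2:
  x1 = (-2 - (1)·3.000) / (2) = -2.500
  x2 = (9 - (3)·-2.500) / (4) = 4.125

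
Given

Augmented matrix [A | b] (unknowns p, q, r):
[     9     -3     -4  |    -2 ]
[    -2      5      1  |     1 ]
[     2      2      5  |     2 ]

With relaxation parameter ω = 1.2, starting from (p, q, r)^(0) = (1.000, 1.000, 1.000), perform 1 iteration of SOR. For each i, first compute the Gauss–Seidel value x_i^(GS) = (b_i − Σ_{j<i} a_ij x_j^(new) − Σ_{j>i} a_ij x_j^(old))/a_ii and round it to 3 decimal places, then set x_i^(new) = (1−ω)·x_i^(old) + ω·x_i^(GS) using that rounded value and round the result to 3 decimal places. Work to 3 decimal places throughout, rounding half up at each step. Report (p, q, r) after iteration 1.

(0.467, 0.024, 0.045)

Iteration 1:
  p: GS value = (-2 - (-3)·1.000 - (-4)·1.000) / (9) = 0.556;  p ← (1−ω)·1.000 + ω·0.556 = 0.467
  q: GS value = (1 - (-2)·0.467 - (1)·1.000) / (5) = 0.187;  q ← (1−ω)·1.000 + ω·0.187 = 0.024
  r: GS value = (2 - (2)·0.467 - (2)·0.024) / (5) = 0.204;  r ← (1−ω)·1.000 + ω·0.204 = 0.045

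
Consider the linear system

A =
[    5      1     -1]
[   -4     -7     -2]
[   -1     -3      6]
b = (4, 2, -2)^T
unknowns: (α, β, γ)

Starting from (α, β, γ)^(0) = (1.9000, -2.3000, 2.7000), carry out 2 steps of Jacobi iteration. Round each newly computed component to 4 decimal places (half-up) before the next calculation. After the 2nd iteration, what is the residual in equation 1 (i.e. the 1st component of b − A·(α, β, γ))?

-1.0999

Iteration 1:
  α = (4 - (1)·-2.3000 - (-1)·2.7000) / (5) = 1.8000
  β = (2 - (-4)·1.9000 - (-2)·2.7000) / (-7) = -2.1429
  γ = (-2 - (-1)·1.9000 - (-3)·-2.3000) / (6) = -1.1667
Iteration 2:
  α = (4 - (1)·-2.1429 - (-1)·-1.1667) / (5) = 0.9952
  β = (2 - (-4)·1.8000 - (-2)·-1.1667) / (-7) = -0.9809
  γ = (-2 - (-1)·1.8000 - (-3)·-2.1429) / (6) = -1.1048
Residual b − A·x = (-1.0999, -3.0951, 2.6813)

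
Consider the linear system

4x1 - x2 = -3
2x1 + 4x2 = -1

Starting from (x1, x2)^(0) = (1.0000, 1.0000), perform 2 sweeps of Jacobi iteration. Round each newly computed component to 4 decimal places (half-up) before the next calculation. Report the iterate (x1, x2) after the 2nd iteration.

Iteration 1:
  x1 = (-3 - (-1)·1.0000) / (4) = -0.5000
  x2 = (-1 - (2)·1.0000) / (4) = -0.7500
Iteration 2:
  x1 = (-3 - (-1)·-0.7500) / (4) = -0.9375
  x2 = (-1 - (2)·-0.5000) / (4) = 0.0000

(-0.9375, 0.0000)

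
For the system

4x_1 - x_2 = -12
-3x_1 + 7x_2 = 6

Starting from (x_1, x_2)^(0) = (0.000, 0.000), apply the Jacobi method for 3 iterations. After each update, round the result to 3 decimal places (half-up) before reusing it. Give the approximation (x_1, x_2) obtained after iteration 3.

Iteration 1:
  x_1 = (-12 - (-1)·0.000) / (4) = -3.000
  x_2 = (6 - (-3)·0.000) / (7) = 0.857
Iteration 2:
  x_1 = (-12 - (-1)·0.857) / (4) = -2.786
  x_2 = (6 - (-3)·-3.000) / (7) = -0.429
Iteration 3:
  x_1 = (-12 - (-1)·-0.429) / (4) = -3.107
  x_2 = (6 - (-3)·-2.786) / (7) = -0.337

(-3.107, -0.337)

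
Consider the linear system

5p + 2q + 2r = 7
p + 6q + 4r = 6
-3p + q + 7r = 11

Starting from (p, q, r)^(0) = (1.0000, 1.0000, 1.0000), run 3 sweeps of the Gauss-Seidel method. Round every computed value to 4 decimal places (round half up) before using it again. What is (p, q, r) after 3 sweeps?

(0.7716, -0.3725, 1.9553)

Iteration 1:
  p = (7 - (2)·1.0000 - (2)·1.0000) / (5) = 0.6000
  q = (6 - (1)·0.6000 - (4)·1.0000) / (6) = 0.2333
  r = (11 - (-3)·0.6000 - (1)·0.2333) / (7) = 1.7952
Iteration 2:
  p = (7 - (2)·0.2333 - (2)·1.7952) / (5) = 0.5886
  q = (6 - (1)·0.5886 - (4)·1.7952) / (6) = -0.2949
  r = (11 - (-3)·0.5886 - (1)·-0.2949) / (7) = 1.8658
Iteration 3:
  p = (7 - (2)·-0.2949 - (2)·1.8658) / (5) = 0.7716
  q = (6 - (1)·0.7716 - (4)·1.8658) / (6) = -0.3725
  r = (11 - (-3)·0.7716 - (1)·-0.3725) / (7) = 1.9553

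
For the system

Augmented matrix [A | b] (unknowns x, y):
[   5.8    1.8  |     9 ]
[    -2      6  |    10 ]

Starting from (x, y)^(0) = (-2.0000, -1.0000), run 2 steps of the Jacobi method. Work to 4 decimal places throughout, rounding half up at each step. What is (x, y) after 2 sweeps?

(1.2414, 2.2874)

Iteration 1:
  x = (9 - (1.8)·-1.0000) / (5.8) = 1.8621
  y = (10 - (-2)·-2.0000) / (6) = 1.0000
Iteration 2:
  x = (9 - (1.8)·1.0000) / (5.8) = 1.2414
  y = (10 - (-2)·1.8621) / (6) = 2.2874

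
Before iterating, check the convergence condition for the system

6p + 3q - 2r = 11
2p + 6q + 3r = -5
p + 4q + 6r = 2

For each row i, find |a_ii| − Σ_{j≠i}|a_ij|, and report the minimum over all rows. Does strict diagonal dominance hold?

row 1: |6| − (3+2) = 1
row 2: |6| − (2+3) = 1
row 3: |6| − (1+4) = 1
minimum over rows = 1 → strictly diagonally dominant (convergence guaranteed)

1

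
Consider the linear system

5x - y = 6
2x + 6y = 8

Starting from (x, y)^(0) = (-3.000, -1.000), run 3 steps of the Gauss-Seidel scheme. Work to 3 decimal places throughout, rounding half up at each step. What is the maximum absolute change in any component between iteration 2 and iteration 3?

Iteration 1:
  x = (6 - (-1)·-1.000) / (5) = 1.000
  y = (8 - (2)·1.000) / (6) = 1.000
Iteration 2:
  x = (6 - (-1)·1.000) / (5) = 1.400
  y = (8 - (2)·1.400) / (6) = 0.867
Iteration 3:
  x = (6 - (-1)·0.867) / (5) = 1.373
  y = (8 - (2)·1.373) / (6) = 0.876
Change: (-0.027, 0.009) → max |·| = 0.027

0.027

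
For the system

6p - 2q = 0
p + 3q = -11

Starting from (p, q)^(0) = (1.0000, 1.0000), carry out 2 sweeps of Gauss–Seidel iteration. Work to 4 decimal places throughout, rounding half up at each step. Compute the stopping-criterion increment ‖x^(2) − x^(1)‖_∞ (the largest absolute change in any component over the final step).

1.5926

Iteration 1:
  p = (0 - (-2)·1.0000) / (6) = 0.3333
  q = (-11 - (1)·0.3333) / (3) = -3.7778
Iteration 2:
  p = (0 - (-2)·-3.7778) / (6) = -1.2593
  q = (-11 - (1)·-1.2593) / (3) = -3.2469
Change: (-1.5926, 0.5309) → max |·| = 1.5926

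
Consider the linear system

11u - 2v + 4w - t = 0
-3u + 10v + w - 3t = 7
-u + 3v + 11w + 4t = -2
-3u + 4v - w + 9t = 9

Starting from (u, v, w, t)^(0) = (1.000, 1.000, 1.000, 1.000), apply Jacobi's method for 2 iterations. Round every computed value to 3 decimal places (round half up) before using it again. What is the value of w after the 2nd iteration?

-0.881

Iteration 1:
  u = (0 - (-2)·1.000 - (4)·1.000 - (-1)·1.000) / (11) = -0.091
  v = (7 - (-3)·1.000 - (1)·1.000 - (-3)·1.000) / (10) = 1.200
  w = (-2 - (-1)·1.000 - (3)·1.000 - (4)·1.000) / (11) = -0.727
  t = (9 - (-3)·1.000 - (4)·1.000 - (-1)·1.000) / (9) = 1.000
Iteration 2:
  u = (0 - (-2)·1.200 - (4)·-0.727 - (-1)·1.000) / (11) = 0.573
  v = (7 - (-3)·-0.091 - (1)·-0.727 - (-3)·1.000) / (10) = 1.045
  w = (-2 - (-1)·-0.091 - (3)·1.200 - (4)·1.000) / (11) = -0.881
  t = (9 - (-3)·-0.091 - (4)·1.200 - (-1)·-0.727) / (9) = 0.356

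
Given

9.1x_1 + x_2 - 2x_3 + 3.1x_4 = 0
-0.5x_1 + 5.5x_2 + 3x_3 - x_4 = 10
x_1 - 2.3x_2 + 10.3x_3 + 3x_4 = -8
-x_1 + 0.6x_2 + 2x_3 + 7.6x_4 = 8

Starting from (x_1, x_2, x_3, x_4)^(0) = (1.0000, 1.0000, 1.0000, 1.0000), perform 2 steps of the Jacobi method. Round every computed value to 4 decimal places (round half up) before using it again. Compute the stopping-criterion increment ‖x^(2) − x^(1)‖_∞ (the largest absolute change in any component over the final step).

Iteration 1:
  x_1 = (0 - (1)·1.0000 - (-2)·1.0000 - (3.1)·1.0000) / (9.1) = -0.2308
  x_2 = (10 - (-0.5)·1.0000 - (3)·1.0000 - (-1)·1.0000) / (5.5) = 1.5455
  x_3 = (-8 - (1)·1.0000 - (-2.3)·1.0000 - (3)·1.0000) / (10.3) = -0.9417
  x_4 = (8 - (-1)·1.0000 - (0.6)·1.0000 - (2)·1.0000) / (7.6) = 0.8421
Iteration 2:
  x_1 = (0 - (1)·1.5455 - (-2)·-0.9417 - (3.1)·0.8421) / (9.1) = -0.6637
  x_2 = (10 - (-0.5)·-0.2308 - (3)·-0.9417 - (-1)·0.8421) / (5.5) = 2.4640
  x_3 = (-8 - (1)·-0.2308 - (-2.3)·1.5455 - (3)·0.8421) / (10.3) = -0.6545
  x_4 = (8 - (-1)·-0.2308 - (0.6)·1.5455 - (2)·-0.9417) / (7.6) = 1.1481
Change: (-0.4329, 0.9185, 0.2872, 0.3060) → max |·| = 0.9185

0.9185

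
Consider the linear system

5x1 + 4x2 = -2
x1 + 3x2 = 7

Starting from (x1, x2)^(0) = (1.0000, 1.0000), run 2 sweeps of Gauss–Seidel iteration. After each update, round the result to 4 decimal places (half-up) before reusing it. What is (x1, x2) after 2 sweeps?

Iteration 1:
  x1 = (-2 - (4)·1.0000) / (5) = -1.2000
  x2 = (7 - (1)·-1.2000) / (3) = 2.7333
Iteration 2:
  x1 = (-2 - (4)·2.7333) / (5) = -2.5866
  x2 = (7 - (1)·-2.5866) / (3) = 3.1955

(-2.5866, 3.1955)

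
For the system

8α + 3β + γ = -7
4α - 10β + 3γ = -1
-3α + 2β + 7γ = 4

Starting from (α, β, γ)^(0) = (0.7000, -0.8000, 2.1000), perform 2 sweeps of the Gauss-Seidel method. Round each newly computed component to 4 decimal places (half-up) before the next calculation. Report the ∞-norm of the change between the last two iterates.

0.6794

Iteration 1:
  α = (-7 - (3)·-0.8000 - (1)·2.1000) / (8) = -0.8375
  β = (-1 - (4)·-0.8375 - (3)·2.1000) / (-10) = 0.3950
  γ = (4 - (-3)·-0.8375 - (2)·0.3950) / (7) = 0.0996
Iteration 2:
  α = (-7 - (3)·0.3950 - (1)·0.0996) / (8) = -1.0356
  β = (-1 - (4)·-1.0356 - (3)·0.0996) / (-10) = -0.2844
  γ = (4 - (-3)·-1.0356 - (2)·-0.2844) / (7) = 0.2089
Change: (-0.1981, -0.6794, 0.1093) → max |·| = 0.6794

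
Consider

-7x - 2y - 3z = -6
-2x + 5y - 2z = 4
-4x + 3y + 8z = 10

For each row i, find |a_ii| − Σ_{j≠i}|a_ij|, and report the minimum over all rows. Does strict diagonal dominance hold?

1

row 1: |-7| − (2+3) = 2
row 2: |5| − (2+2) = 1
row 3: |8| − (4+3) = 1
minimum over rows = 1 → strictly diagonally dominant (convergence guaranteed)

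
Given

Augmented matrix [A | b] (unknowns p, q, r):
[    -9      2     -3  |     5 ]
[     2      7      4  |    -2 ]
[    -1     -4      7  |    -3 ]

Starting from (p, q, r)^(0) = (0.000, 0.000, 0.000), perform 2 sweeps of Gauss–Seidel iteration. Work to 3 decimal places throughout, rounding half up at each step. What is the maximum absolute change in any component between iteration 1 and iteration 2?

0.285

Iteration 1:
  p = (5 - (2)·0.000 - (-3)·0.000) / (-9) = -0.556
  q = (-2 - (2)·-0.556 - (4)·0.000) / (7) = -0.127
  r = (-3 - (-1)·-0.556 - (-4)·-0.127) / (7) = -0.581
Iteration 2:
  p = (5 - (2)·-0.127 - (-3)·-0.581) / (-9) = -0.390
  q = (-2 - (2)·-0.390 - (4)·-0.581) / (7) = 0.158
  r = (-3 - (-1)·-0.390 - (-4)·0.158) / (7) = -0.394
Change: (0.166, 0.285, 0.187) → max |·| = 0.285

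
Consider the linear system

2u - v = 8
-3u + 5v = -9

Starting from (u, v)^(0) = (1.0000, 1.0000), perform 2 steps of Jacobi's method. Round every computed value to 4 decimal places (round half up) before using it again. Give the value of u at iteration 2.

3.4000

Iteration 1:
  u = (8 - (-1)·1.0000) / (2) = 4.5000
  v = (-9 - (-3)·1.0000) / (5) = -1.2000
Iteration 2:
  u = (8 - (-1)·-1.2000) / (2) = 3.4000
  v = (-9 - (-3)·4.5000) / (5) = 0.9000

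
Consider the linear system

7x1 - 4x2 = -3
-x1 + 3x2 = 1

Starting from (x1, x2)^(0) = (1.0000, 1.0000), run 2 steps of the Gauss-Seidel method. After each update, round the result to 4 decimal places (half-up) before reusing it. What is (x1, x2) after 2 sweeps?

Iteration 1:
  x1 = (-3 - (-4)·1.0000) / (7) = 0.1429
  x2 = (1 - (-1)·0.1429) / (3) = 0.3810
Iteration 2:
  x1 = (-3 - (-4)·0.3810) / (7) = -0.2109
  x2 = (1 - (-1)·-0.2109) / (3) = 0.2630

(-0.2109, 0.2630)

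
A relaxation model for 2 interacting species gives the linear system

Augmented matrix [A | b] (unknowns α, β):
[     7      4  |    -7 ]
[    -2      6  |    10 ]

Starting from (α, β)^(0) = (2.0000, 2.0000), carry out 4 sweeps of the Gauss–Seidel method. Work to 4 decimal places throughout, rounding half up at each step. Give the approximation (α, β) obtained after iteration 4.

(-1.6365, 1.1212)

Iteration 1:
  α = (-7 - (4)·2.0000) / (7) = -2.1429
  β = (10 - (-2)·-2.1429) / (6) = 0.9524
Iteration 2:
  α = (-7 - (4)·0.9524) / (7) = -1.5442
  β = (10 - (-2)·-1.5442) / (6) = 1.1519
Iteration 3:
  α = (-7 - (4)·1.1519) / (7) = -1.6582
  β = (10 - (-2)·-1.6582) / (6) = 1.1139
Iteration 4:
  α = (-7 - (4)·1.1139) / (7) = -1.6365
  β = (10 - (-2)·-1.6365) / (6) = 1.1212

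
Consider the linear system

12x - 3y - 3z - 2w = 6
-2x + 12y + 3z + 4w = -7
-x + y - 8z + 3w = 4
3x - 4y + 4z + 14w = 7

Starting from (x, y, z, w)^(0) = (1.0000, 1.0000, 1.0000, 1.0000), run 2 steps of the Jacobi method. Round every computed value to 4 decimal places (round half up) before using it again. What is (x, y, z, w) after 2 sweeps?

Iteration 1:
  x = (6 - (-3)·1.0000 - (-3)·1.0000 - (-2)·1.0000) / (12) = 1.1667
  y = (-7 - (-2)·1.0000 - (3)·1.0000 - (4)·1.0000) / (12) = -1.0000
  z = (4 - (-1)·1.0000 - (1)·1.0000 - (3)·1.0000) / (-8) = -0.1250
  w = (7 - (3)·1.0000 - (-4)·1.0000 - (4)·1.0000) / (14) = 0.2857
Iteration 2:
  x = (6 - (-3)·-1.0000 - (-3)·-0.1250 - (-2)·0.2857) / (12) = 0.2664
  y = (-7 - (-2)·1.1667 - (3)·-0.1250 - (4)·0.2857) / (12) = -0.4529
  z = (4 - (-1)·1.1667 - (1)·-1.0000 - (3)·0.2857) / (-8) = -0.6637
  w = (7 - (3)·1.1667 - (-4)·-1.0000 - (4)·-0.1250) / (14) = 0.0000

(0.2664, -0.4529, -0.6637, 0.0000)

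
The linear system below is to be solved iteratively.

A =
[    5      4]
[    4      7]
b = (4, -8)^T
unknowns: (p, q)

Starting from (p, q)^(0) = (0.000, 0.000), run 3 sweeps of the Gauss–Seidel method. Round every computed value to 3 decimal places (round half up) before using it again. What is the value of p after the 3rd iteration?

2.665

Iteration 1:
  p = (4 - (4)·0.000) / (5) = 0.800
  q = (-8 - (4)·0.800) / (7) = -1.600
Iteration 2:
  p = (4 - (4)·-1.600) / (5) = 2.080
  q = (-8 - (4)·2.080) / (7) = -2.331
Iteration 3:
  p = (4 - (4)·-2.331) / (5) = 2.665
  q = (-8 - (4)·2.665) / (7) = -2.666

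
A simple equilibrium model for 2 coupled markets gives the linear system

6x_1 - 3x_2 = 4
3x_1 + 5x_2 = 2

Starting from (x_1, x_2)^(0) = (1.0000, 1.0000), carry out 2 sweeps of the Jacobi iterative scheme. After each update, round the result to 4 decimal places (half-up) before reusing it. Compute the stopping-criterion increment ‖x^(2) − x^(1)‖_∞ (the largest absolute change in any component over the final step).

0.6000

Iteration 1:
  x_1 = (4 - (-3)·1.0000) / (6) = 1.1667
  x_2 = (2 - (3)·1.0000) / (5) = -0.2000
Iteration 2:
  x_1 = (4 - (-3)·-0.2000) / (6) = 0.5667
  x_2 = (2 - (3)·1.1667) / (5) = -0.3000
Change: (-0.6000, -0.1000) → max |·| = 0.6000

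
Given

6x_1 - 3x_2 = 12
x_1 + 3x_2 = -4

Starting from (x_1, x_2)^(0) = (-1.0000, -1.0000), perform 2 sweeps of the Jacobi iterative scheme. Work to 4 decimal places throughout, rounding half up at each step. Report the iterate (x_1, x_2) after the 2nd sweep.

(1.5000, -1.8333)

Iteration 1:
  x_1 = (12 - (-3)·-1.0000) / (6) = 1.5000
  x_2 = (-4 - (1)·-1.0000) / (3) = -1.0000
Iteration 2:
  x_1 = (12 - (-3)·-1.0000) / (6) = 1.5000
  x_2 = (-4 - (1)·1.5000) / (3) = -1.8333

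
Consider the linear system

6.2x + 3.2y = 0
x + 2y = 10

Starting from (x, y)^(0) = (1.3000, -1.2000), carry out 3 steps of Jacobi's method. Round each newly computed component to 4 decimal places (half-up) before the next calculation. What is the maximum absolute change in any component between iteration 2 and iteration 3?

Iteration 1:
  x = (0 - (3.2)·-1.2000) / (6.2) = 0.6194
  y = (10 - (1)·1.3000) / (2) = 4.3500
Iteration 2:
  x = (0 - (3.2)·4.3500) / (6.2) = -2.2452
  y = (10 - (1)·0.6194) / (2) = 4.6903
Iteration 3:
  x = (0 - (3.2)·4.6903) / (6.2) = -2.4208
  y = (10 - (1)·-2.2452) / (2) = 6.1226
Change: (-0.1756, 1.4323) → max |·| = 1.4323

1.4323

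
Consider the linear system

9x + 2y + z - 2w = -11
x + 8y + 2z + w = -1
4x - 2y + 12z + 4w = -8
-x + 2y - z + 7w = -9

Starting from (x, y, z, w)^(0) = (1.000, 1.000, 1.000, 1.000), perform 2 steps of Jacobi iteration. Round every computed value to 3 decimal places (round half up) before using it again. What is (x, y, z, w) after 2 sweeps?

Iteration 1:
  x = (-11 - (2)·1.000 - (1)·1.000 - (-2)·1.000) / (9) = -1.333
  y = (-1 - (1)·1.000 - (2)·1.000 - (1)·1.000) / (8) = -0.625
  z = (-8 - (4)·1.000 - (-2)·1.000 - (4)·1.000) / (12) = -1.167
  w = (-9 - (-1)·1.000 - (2)·1.000 - (-1)·1.000) / (7) = -1.286
Iteration 2:
  x = (-11 - (2)·-0.625 - (1)·-1.167 - (-2)·-1.286) / (9) = -1.239
  y = (-1 - (1)·-1.333 - (2)·-1.167 - (1)·-1.286) / (8) = 0.494
  z = (-8 - (4)·-1.333 - (-2)·-0.625 - (4)·-1.286) / (12) = 0.102
  w = (-9 - (-1)·-1.333 - (2)·-0.625 - (-1)·-1.167) / (7) = -1.464

(-1.239, 0.494, 0.102, -1.464)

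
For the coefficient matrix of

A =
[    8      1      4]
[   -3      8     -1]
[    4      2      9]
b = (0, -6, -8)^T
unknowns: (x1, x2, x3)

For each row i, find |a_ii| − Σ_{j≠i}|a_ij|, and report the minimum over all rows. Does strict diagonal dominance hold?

3

row 1: |8| − (1+4) = 3
row 2: |8| − (3+1) = 4
row 3: |9| − (4+2) = 3
minimum over rows = 3 → strictly diagonally dominant (convergence guaranteed)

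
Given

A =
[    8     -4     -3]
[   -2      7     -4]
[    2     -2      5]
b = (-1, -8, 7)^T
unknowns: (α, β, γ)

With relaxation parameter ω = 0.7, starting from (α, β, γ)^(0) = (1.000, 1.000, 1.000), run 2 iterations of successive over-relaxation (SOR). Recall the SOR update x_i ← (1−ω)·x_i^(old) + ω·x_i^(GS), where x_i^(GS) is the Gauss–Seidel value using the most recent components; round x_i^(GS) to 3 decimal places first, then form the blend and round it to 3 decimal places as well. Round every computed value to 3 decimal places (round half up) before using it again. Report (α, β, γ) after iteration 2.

(0.463, -0.261, 1.097)

Iteration 1:
  α: GS value = (-1 - (-4)·1.000 - (-3)·1.000) / (8) = 0.750;  α ← (1−ω)·1.000 + ω·0.750 = 0.825
  β: GS value = (-8 - (-2)·0.825 - (-4)·1.000) / (7) = -0.336;  β ← (1−ω)·1.000 + ω·-0.336 = 0.065
  γ: GS value = (7 - (2)·0.825 - (-2)·0.065) / (5) = 1.096;  γ ← (1−ω)·1.000 + ω·1.096 = 1.067
Iteration 2:
  α: GS value = (-1 - (-4)·0.065 - (-3)·1.067) / (8) = 0.308;  α ← (1−ω)·0.825 + ω·0.308 = 0.463
  β: GS value = (-8 - (-2)·0.463 - (-4)·1.067) / (7) = -0.401;  β ← (1−ω)·0.065 + ω·-0.401 = -0.261
  γ: GS value = (7 - (2)·0.463 - (-2)·-0.261) / (5) = 1.110;  γ ← (1−ω)·1.067 + ω·1.110 = 1.097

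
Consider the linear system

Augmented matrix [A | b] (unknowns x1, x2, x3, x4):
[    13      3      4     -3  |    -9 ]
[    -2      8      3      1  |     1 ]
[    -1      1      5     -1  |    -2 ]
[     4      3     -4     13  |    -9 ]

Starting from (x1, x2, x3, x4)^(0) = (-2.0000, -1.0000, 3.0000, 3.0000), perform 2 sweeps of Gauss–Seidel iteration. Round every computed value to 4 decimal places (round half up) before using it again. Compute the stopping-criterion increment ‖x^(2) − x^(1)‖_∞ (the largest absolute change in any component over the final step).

1.4221

Iteration 1:
  x1 = (-9 - (3)·-1.0000 - (4)·3.0000 - (-3)·3.0000) / (13) = -0.6923
  x2 = (1 - (-2)·-0.6923 - (3)·3.0000 - (1)·3.0000) / (8) = -1.5481
  x3 = (-2 - (-1)·-0.6923 - (1)·-1.5481 - (-1)·3.0000) / (5) = 0.3712
  x4 = (-9 - (4)·-0.6923 - (3)·-1.5481 - (-4)·0.3712) / (13) = -0.0078
Iteration 2:
  x1 = (-9 - (3)·-1.5481 - (4)·0.3712 - (-3)·-0.0078) / (13) = -0.4511
  x2 = (1 - (-2)·-0.4511 - (3)·0.3712 - (1)·-0.0078) / (8) = -0.1260
  x3 = (-2 - (-1)·-0.4511 - (1)·-0.1260 - (-1)·-0.0078) / (5) = -0.4666
  x4 = (-9 - (4)·-0.4511 - (3)·-0.1260 - (-4)·-0.4666) / (13) = -0.6680
Change: (0.2412, 1.4221, -0.8378, -0.6602) → max |·| = 1.4221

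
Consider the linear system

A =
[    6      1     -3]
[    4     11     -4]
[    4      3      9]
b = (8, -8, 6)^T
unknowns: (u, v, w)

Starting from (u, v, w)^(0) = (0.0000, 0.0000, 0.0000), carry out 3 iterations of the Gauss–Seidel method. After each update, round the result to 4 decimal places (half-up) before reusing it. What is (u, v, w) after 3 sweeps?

Iteration 1:
  u = (8 - (1)·0.0000 - (-3)·0.0000) / (6) = 1.3333
  v = (-8 - (4)·1.3333 - (-4)·0.0000) / (11) = -1.2121
  w = (6 - (4)·1.3333 - (3)·-1.2121) / (9) = 0.4781
Iteration 2:
  u = (8 - (1)·-1.2121 - (-3)·0.4781) / (6) = 1.7744
  v = (-8 - (4)·1.7744 - (-4)·0.4781) / (11) = -1.1987
  w = (6 - (4)·1.7744 - (3)·-1.1987) / (9) = 0.2776
Iteration 3:
  u = (8 - (1)·-1.1987 - (-3)·0.2776) / (6) = 1.6719
  v = (-8 - (4)·1.6719 - (-4)·0.2776) / (11) = -1.2343
  w = (6 - (4)·1.6719 - (3)·-1.2343) / (9) = 0.3350

(1.6719, -1.2343, 0.3350)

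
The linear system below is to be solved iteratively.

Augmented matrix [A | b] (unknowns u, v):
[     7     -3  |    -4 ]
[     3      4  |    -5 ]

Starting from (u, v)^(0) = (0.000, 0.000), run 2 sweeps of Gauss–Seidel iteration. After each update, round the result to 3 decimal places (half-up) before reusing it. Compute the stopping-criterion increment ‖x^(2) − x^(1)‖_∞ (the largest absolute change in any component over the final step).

Iteration 1:
  u = (-4 - (-3)·0.000) / (7) = -0.571
  v = (-5 - (3)·-0.571) / (4) = -0.822
Iteration 2:
  u = (-4 - (-3)·-0.822) / (7) = -0.924
  v = (-5 - (3)·-0.924) / (4) = -0.557
Change: (-0.353, 0.265) → max |·| = 0.353

0.353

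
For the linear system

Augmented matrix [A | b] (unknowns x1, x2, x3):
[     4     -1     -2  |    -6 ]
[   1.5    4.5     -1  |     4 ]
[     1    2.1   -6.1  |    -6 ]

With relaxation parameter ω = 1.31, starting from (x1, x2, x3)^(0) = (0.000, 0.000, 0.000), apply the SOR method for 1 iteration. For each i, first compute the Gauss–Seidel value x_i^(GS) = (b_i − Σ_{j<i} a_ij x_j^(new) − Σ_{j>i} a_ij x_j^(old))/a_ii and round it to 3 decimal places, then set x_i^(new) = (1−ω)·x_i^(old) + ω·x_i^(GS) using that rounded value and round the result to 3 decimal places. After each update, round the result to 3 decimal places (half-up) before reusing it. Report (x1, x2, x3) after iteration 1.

(-1.965, 2.023, 1.779)

Iteration 1:
  x1: GS value = (-6 - (-1)·0.000 - (-2)·0.000) / (4) = -1.500;  x1 ← (1−ω)·0.000 + ω·-1.500 = -1.965
  x2: GS value = (4 - (1.5)·-1.965 - (-1)·0.000) / (4.5) = 1.544;  x2 ← (1−ω)·0.000 + ω·1.544 = 2.023
  x3: GS value = (-6 - (1)·-1.965 - (2.1)·2.023) / (-6.1) = 1.358;  x3 ← (1−ω)·0.000 + ω·1.358 = 1.779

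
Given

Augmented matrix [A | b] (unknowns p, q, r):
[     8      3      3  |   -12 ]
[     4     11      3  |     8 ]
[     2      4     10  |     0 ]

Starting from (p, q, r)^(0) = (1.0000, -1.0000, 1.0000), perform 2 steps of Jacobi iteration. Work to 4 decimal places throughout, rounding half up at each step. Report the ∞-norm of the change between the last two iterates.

1.1273

Iteration 1:
  p = (-12 - (3)·-1.0000 - (3)·1.0000) / (8) = -1.5000
  q = (8 - (4)·1.0000 - (3)·1.0000) / (11) = 0.0909
  r = (0 - (2)·1.0000 - (4)·-1.0000) / (10) = 0.2000
Iteration 2:
  p = (-12 - (3)·0.0909 - (3)·0.2000) / (8) = -1.6091
  q = (8 - (4)·-1.5000 - (3)·0.2000) / (11) = 1.2182
  r = (0 - (2)·-1.5000 - (4)·0.0909) / (10) = 0.2636
Change: (-0.1091, 1.1273, 0.0636) → max |·| = 1.1273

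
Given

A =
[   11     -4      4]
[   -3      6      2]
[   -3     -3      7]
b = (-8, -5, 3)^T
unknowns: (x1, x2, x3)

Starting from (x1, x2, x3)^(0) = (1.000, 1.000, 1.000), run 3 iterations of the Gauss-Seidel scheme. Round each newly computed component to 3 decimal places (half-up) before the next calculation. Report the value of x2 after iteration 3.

-1.131

Iteration 1:
  x1 = (-8 - (-4)·1.000 - (4)·1.000) / (11) = -0.727
  x2 = (-5 - (-3)·-0.727 - (2)·1.000) / (6) = -1.530
  x3 = (3 - (-3)·-0.727 - (-3)·-1.530) / (7) = -0.539
Iteration 2:
  x1 = (-8 - (-4)·-1.530 - (4)·-0.539) / (11) = -1.088
  x2 = (-5 - (-3)·-1.088 - (2)·-0.539) / (6) = -1.198
  x3 = (3 - (-3)·-1.088 - (-3)·-1.198) / (7) = -0.551
Iteration 3:
  x1 = (-8 - (-4)·-1.198 - (4)·-0.551) / (11) = -0.963
  x2 = (-5 - (-3)·-0.963 - (2)·-0.551) / (6) = -1.131
  x3 = (3 - (-3)·-0.963 - (-3)·-1.131) / (7) = -0.469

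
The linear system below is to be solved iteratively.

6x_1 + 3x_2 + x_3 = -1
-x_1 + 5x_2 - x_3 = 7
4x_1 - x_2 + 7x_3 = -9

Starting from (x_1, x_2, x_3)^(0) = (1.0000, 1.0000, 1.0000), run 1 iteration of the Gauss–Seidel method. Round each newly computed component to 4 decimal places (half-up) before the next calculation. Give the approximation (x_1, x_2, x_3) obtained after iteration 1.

Iteration 1:
  x_1 = (-1 - (3)·1.0000 - (1)·1.0000) / (6) = -0.8333
  x_2 = (7 - (-1)·-0.8333 - (-1)·1.0000) / (5) = 1.4333
  x_3 = (-9 - (4)·-0.8333 - (-1)·1.4333) / (7) = -0.6048

(-0.8333, 1.4333, -0.6048)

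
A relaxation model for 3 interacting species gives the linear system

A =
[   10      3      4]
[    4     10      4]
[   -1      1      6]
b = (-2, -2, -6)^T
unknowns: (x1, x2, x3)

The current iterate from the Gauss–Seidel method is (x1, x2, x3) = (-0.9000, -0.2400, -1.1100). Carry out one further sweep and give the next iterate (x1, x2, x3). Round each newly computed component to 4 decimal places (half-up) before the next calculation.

One sweep:
  x1 = (-2 - (3)·-0.2400 - (4)·-1.1100) / (10) = 0.3160
  x2 = (-2 - (4)·0.3160 - (4)·-1.1100) / (10) = 0.1176
  x3 = (-6 - (-1)·0.3160 - (1)·0.1176) / (6) = -0.9669

(0.3160, 0.1176, -0.9669)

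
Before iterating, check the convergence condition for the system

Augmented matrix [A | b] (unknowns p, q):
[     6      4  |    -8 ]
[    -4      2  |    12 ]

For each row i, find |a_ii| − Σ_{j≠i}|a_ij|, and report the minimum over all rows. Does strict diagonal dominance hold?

-2

row 1: |6| − (4) = 2
row 2: |2| − (4) = -2
minimum over rows = -2 → not strictly diagonally dominant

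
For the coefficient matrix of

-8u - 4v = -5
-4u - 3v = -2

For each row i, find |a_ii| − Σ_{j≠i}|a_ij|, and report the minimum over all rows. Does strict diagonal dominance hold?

row 1: |-8| − (4) = 4
row 2: |-3| − (4) = -1
minimum over rows = -1 → not strictly diagonally dominant

-1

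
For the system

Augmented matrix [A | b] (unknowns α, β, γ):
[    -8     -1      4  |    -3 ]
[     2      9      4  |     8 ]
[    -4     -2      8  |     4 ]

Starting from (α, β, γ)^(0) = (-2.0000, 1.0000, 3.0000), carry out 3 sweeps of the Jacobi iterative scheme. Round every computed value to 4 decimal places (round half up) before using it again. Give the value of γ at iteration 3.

Iteration 1:
  α = (-3 - (-1)·1.0000 - (4)·3.0000) / (-8) = 1.7500
  β = (8 - (2)·-2.0000 - (4)·3.0000) / (9) = 0.0000
  γ = (4 - (-4)·-2.0000 - (-2)·1.0000) / (8) = -0.2500
Iteration 2:
  α = (-3 - (-1)·0.0000 - (4)·-0.2500) / (-8) = 0.2500
  β = (8 - (2)·1.7500 - (4)·-0.2500) / (9) = 0.6111
  γ = (4 - (-4)·1.7500 - (-2)·0.0000) / (8) = 1.3750
Iteration 3:
  α = (-3 - (-1)·0.6111 - (4)·1.3750) / (-8) = 0.9861
  β = (8 - (2)·0.2500 - (4)·1.3750) / (9) = 0.2222
  γ = (4 - (-4)·0.2500 - (-2)·0.6111) / (8) = 0.7778

0.7778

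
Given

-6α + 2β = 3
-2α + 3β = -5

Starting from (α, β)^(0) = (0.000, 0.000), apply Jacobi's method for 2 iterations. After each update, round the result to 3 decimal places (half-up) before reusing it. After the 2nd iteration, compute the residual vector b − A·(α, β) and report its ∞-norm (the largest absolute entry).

1.112

Iteration 1:
  α = (3 - (2)·0.000) / (-6) = -0.500
  β = (-5 - (-2)·0.000) / (3) = -1.667
Iteration 2:
  α = (3 - (2)·-1.667) / (-6) = -1.056
  β = (-5 - (-2)·-0.500) / (3) = -2.000
Residual b − A·x = (0.664, -1.112); ∞-norm = 1.112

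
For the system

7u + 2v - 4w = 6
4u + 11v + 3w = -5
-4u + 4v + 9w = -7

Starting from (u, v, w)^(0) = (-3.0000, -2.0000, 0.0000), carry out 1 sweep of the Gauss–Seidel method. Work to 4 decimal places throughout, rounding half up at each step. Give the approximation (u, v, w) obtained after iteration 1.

(1.4286, -0.9740, 0.2900)

Iteration 1:
  u = (6 - (2)·-2.0000 - (-4)·0.0000) / (7) = 1.4286
  v = (-5 - (4)·1.4286 - (3)·0.0000) / (11) = -0.9740
  w = (-7 - (-4)·1.4286 - (4)·-0.9740) / (9) = 0.2900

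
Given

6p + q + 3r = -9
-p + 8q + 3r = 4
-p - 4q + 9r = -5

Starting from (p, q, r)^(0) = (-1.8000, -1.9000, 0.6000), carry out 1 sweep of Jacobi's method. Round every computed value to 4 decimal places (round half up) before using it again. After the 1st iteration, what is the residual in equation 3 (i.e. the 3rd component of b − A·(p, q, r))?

8.1167

Iteration 1:
  p = (-9 - (1)·-1.9000 - (3)·0.6000) / (6) = -1.4833
  q = (4 - (-1)·-1.8000 - (3)·0.6000) / (8) = 0.0500
  r = (-5 - (-1)·-1.8000 - (-4)·-1.9000) / (9) = -1.6000
Residual b − A·x = (4.6498, 6.9167, 8.1167)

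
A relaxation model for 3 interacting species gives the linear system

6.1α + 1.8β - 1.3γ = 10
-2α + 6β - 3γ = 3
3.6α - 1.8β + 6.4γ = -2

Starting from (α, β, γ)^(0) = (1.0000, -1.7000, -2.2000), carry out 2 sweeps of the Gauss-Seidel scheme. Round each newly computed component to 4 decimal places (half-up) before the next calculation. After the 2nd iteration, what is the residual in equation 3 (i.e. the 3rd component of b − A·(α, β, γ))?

-0.0001

Iteration 1:
  α = (10 - (1.8)·-1.7000 - (-1.3)·-2.2000) / (6.1) = 1.6721
  β = (3 - (-2)·1.6721 - (-3)·-2.2000) / (6) = -0.0426
  γ = (-2 - (3.6)·1.6721 - (-1.8)·-0.0426) / (6.4) = -1.2650
Iteration 2:
  α = (10 - (1.8)·-0.0426 - (-1.3)·-1.2650) / (6.1) = 1.3823
  β = (3 - (-2)·1.3823 - (-3)·-1.2650) / (6) = 0.3283
  γ = (-2 - (3.6)·1.3823 - (-1.8)·0.3283) / (6.4) = -0.9977
Residual b − A·x = (-0.3200, 0.8017, -0.0001)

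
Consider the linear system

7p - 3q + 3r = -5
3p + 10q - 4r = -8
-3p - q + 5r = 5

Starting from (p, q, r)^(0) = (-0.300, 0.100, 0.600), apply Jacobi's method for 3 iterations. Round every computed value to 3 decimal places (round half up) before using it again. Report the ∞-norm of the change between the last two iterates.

0.333

Iteration 1:
  p = (-5 - (-3)·0.100 - (3)·0.600) / (7) = -0.929
  q = (-8 - (3)·-0.300 - (-4)·0.600) / (10) = -0.470
  r = (5 - (-3)·-0.300 - (-1)·0.100) / (5) = 0.840
Iteration 2:
  p = (-5 - (-3)·-0.470 - (3)·0.840) / (7) = -1.276
  q = (-8 - (3)·-0.929 - (-4)·0.840) / (10) = -0.185
  r = (5 - (-3)·-0.929 - (-1)·-0.470) / (5) = 0.349
Iteration 3:
  p = (-5 - (-3)·-0.185 - (3)·0.349) / (7) = -0.943
  q = (-8 - (3)·-1.276 - (-4)·0.349) / (10) = -0.278
  r = (5 - (-3)·-1.276 - (-1)·-0.185) / (5) = 0.197
Change: (0.333, -0.093, -0.152) → max |·| = 0.333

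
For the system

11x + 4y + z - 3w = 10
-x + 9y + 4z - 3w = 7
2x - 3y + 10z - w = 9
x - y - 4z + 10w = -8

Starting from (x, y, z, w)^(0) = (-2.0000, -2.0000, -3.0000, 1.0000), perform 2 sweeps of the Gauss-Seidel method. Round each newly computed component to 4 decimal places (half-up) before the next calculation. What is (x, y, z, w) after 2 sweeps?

(-0.2475, 0.0743, 0.9516, -0.3872)

Iteration 1:
  x = (10 - (4)·-2.0000 - (1)·-3.0000 - (-3)·1.0000) / (11) = 2.1818
  y = (7 - (-1)·2.1818 - (4)·-3.0000 - (-3)·1.0000) / (9) = 2.6869
  z = (9 - (2)·2.1818 - (-3)·2.6869 - (-1)·1.0000) / (10) = 1.3697
  w = (-8 - (1)·2.1818 - (-1)·2.6869 - (-4)·1.3697) / (10) = -0.2016
Iteration 2:
  x = (10 - (4)·2.6869 - (1)·1.3697 - (-3)·-0.2016) / (11) = -0.2475
  y = (7 - (-1)·-0.2475 - (4)·1.3697 - (-3)·-0.2016) / (9) = 0.0743
  z = (9 - (2)·-0.2475 - (-3)·0.0743 - (-1)·-0.2016) / (10) = 0.9516
  w = (-8 - (1)·-0.2475 - (-1)·0.0743 - (-4)·0.9516) / (10) = -0.3872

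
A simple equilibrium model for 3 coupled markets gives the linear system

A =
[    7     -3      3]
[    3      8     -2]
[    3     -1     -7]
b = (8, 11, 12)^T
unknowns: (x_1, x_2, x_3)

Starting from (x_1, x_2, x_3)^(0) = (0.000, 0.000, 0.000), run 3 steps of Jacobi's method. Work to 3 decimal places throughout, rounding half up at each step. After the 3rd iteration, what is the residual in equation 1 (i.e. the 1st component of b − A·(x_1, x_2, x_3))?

Iteration 1:
  x_1 = (8 - (-3)·0.000 - (3)·0.000) / (7) = 1.143
  x_2 = (11 - (3)·0.000 - (-2)·0.000) / (8) = 1.375
  x_3 = (12 - (3)·0.000 - (-1)·0.000) / (-7) = -1.714
Iteration 2:
  x_1 = (8 - (-3)·1.375 - (3)·-1.714) / (7) = 2.467
  x_2 = (11 - (3)·1.143 - (-2)·-1.714) / (8) = 0.518
  x_3 = (12 - (3)·1.143 - (-1)·1.375) / (-7) = -1.421
Iteration 3:
  x_1 = (8 - (-3)·0.518 - (3)·-1.421) / (7) = 1.974
  x_2 = (11 - (3)·2.467 - (-2)·-1.421) / (8) = 0.095
  x_3 = (12 - (3)·2.467 - (-1)·0.518) / (-7) = -0.731
Residual b − A·x = (-3.340, 2.856, 1.056)

-3.340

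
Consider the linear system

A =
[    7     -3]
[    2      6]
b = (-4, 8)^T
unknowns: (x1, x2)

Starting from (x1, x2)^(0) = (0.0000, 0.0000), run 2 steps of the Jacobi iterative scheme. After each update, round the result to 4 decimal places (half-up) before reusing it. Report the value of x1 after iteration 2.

0.0000

Iteration 1:
  x1 = (-4 - (-3)·0.0000) / (7) = -0.5714
  x2 = (8 - (2)·0.0000) / (6) = 1.3333
Iteration 2:
  x1 = (-4 - (-3)·1.3333) / (7) = 0.0000
  x2 = (8 - (2)·-0.5714) / (6) = 1.5238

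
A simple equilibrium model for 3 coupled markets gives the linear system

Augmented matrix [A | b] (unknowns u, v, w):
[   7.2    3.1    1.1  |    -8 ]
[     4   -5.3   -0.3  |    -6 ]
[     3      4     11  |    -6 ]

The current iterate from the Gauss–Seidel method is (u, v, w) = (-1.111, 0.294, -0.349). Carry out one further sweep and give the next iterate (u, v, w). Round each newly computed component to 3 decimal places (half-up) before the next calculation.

One sweep:
  u = (-8 - (3.1)·0.294 - (1.1)·-0.349) / (7.2) = -1.184
  v = (-6 - (4)·-1.184 - (-0.3)·-0.349) / (-5.3) = 0.258
  w = (-6 - (3)·-1.184 - (4)·0.258) / (11) = -0.316

(-1.184, 0.258, -0.316)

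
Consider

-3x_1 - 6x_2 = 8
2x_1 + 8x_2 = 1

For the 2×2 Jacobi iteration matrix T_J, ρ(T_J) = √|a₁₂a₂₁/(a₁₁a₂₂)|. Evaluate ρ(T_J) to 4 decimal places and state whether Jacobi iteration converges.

0.7071

a₁₂a₂₁/(a₁₁a₂₂) = (-6)·(2) / ((-3)·(8)) = 0.500000
ρ = √|0.500000| = √0.500000 = 0.7071
ρ < 1, so Jacobi converges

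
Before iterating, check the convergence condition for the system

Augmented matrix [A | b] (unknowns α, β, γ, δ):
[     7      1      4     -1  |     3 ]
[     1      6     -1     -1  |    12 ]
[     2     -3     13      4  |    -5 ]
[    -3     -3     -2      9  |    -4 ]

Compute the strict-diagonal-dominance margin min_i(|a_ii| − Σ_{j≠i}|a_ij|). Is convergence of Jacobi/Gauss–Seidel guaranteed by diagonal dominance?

row 1: |7| − (1+4+1) = 1
row 2: |6| − (1+1+1) = 3
row 3: |13| − (2+3+4) = 4
row 4: |9| − (3+3+2) = 1
minimum over rows = 1 → strictly diagonally dominant (convergence guaranteed)

1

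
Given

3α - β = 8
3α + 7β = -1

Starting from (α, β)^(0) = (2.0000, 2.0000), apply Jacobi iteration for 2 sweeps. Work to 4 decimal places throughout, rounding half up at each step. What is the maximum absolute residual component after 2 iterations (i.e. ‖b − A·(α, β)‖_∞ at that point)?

2.9999

Iteration 1:
  α = (8 - (-1)·2.0000) / (3) = 3.3333
  β = (-1 - (3)·2.0000) / (7) = -1.0000
Iteration 2:
  α = (8 - (-1)·-1.0000) / (3) = 2.3333
  β = (-1 - (3)·3.3333) / (7) = -1.5714
Residual b − A·x = (-0.5713, 2.9999); ∞-norm = 2.9999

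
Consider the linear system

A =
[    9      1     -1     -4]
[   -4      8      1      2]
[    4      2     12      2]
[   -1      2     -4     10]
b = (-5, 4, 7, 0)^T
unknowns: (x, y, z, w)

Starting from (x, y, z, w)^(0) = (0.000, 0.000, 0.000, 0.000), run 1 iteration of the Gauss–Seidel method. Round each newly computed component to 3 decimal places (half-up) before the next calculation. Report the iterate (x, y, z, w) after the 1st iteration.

Iteration 1:
  x = (-5 - (1)·0.000 - (-1)·0.000 - (-4)·0.000) / (9) = -0.556
  y = (4 - (-4)·-0.556 - (1)·0.000 - (2)·0.000) / (8) = 0.222
  z = (7 - (4)·-0.556 - (2)·0.222 - (2)·0.000) / (12) = 0.732
  w = (0 - (-1)·-0.556 - (2)·0.222 - (-4)·0.732) / (10) = 0.193

(-0.556, 0.222, 0.732, 0.193)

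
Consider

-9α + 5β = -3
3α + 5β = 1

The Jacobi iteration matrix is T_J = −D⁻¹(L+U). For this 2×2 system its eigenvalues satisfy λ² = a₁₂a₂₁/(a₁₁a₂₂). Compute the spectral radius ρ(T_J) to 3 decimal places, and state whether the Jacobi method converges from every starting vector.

a₁₂a₂₁/(a₁₁a₂₂) = (5)·(3) / ((-9)·(5)) = -0.333333
ρ = √|-0.333333| = √0.333333 = 0.577
ρ < 1, so Jacobi converges

0.577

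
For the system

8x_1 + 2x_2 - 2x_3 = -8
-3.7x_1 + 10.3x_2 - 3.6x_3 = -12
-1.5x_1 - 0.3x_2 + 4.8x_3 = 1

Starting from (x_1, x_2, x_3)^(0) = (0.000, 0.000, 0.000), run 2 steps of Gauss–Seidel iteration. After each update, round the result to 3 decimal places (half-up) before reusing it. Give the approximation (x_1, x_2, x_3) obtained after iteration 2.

(-0.669, -1.475, -0.093)

Iteration 1:
  x_1 = (-8 - (2)·0.000 - (-2)·0.000) / (8) = -1.000
  x_2 = (-12 - (-3.7)·-1.000 - (-3.6)·0.000) / (10.3) = -1.524
  x_3 = (1 - (-1.5)·-1.000 - (-0.3)·-1.524) / (4.8) = -0.199
Iteration 2:
  x_1 = (-8 - (2)·-1.524 - (-2)·-0.199) / (8) = -0.669
  x_2 = (-12 - (-3.7)·-0.669 - (-3.6)·-0.199) / (10.3) = -1.475
  x_3 = (1 - (-1.5)·-0.669 - (-0.3)·-1.475) / (4.8) = -0.093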